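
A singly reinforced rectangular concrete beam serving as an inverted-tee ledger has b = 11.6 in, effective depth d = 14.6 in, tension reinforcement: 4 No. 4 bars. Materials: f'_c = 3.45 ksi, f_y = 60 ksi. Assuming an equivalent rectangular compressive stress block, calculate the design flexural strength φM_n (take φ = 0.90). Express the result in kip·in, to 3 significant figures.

A_s = 4 × 0.2 = 0.8 in².
T = A_s f_y = 0.8 × 60 = 48 kips.
a = T/(0.85 f'_c b) = 48/(0.85 × 3.45 × 11.6) = 1.411 in.
M_n = T(d − a/2) = 48 × (14.6 − 0.7055) = 666.9 kip·in.
φM_n = 0.90 × 666.9 = 600.2 kip·in.

φM_n ≈ 600 kip·in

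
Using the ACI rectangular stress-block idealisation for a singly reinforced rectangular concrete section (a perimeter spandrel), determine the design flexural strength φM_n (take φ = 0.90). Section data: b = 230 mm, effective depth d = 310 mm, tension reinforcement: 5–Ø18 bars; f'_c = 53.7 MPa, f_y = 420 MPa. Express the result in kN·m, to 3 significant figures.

A_s = 5 × 254 = 1270 mm².
T = A_s f_y = 1270 × 420 = 533400 N = 533.4 kN.
From C = T: a = T/(0.85 f'_c b) = 533400/(0.85 × 53.7 × 230) = 50.81 mm.
M_n = T(d − a/2) = 533.4 kN × (310 − 25.405) mm = 151.80 kN·m.
φM_n = 0.90 × 151.80 = 136.62 kN·m.

φM_n ≈ 137 kN·m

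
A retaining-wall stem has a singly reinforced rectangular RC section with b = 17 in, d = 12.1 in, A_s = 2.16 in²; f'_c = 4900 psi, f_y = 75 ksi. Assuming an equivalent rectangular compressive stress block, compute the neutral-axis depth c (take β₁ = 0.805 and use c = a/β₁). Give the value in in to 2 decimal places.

T = A_s f_y = 2.16 × 75 = 162 kips.
a = T/(0.85 f'_c b) = 162/(0.85 × 4.9 × 17) = 2.2880 in.
With β₁ = 0.805, c = a/β₁ = 2.2880/0.805 = 2.84 in.

c ≈ 2.84 in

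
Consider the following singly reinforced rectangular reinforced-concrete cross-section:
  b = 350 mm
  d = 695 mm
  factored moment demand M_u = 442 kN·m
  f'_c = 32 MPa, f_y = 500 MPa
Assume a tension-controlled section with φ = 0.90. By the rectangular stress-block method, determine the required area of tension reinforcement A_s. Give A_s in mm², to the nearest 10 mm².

A_s ≈ 1500 mm²

M_n = M_u/φ = 442/0.90 = 491.111 kN·m.
With M_n = 0.85 f'_c a b (d − a/2), solve the quadratic for a:
a = d − √(d² − 2M_n/(0.85 f'_c b)) = 695 − √(695² − 2 × 491.111×10⁶/(0.85 × 32 × 350)) = 78.68 mm.
A_s = 0.85 f'_c a b / f_y = 0.85 × 32 × 78.68 × 350 / 500 = 1498.1 mm².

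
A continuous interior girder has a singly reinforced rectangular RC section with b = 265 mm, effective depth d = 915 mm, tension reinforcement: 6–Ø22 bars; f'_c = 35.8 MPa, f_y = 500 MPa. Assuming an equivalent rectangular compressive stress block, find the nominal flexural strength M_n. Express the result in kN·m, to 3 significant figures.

M_n ≈ 963 kN·m

A_s = 6 × 380 = 2280 mm².
T = A_s f_y = 2280 × 500 = 1140000 N = 1140 kN.
From C = T: a = T/(0.85 f'_c b) = 1140000/(0.85 × 35.8 × 265) = 141.37 mm.
M_n = T(d − a/2) = 1140 kN × (915 − 70.685) mm = 962.52 kN·m.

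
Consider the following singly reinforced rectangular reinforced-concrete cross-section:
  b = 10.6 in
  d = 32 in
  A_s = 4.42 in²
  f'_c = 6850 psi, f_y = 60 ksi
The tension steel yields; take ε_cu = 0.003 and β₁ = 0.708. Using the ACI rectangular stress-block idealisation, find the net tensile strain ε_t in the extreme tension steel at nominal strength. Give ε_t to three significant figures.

ε_t ≈ 0.0128

a = A_s f_y/(0.85 f'_c b) = 4.297 in.
β₁ = 0.708, so c = a/β₁ = 4.297/0.708 = 6.069 in.
From the linear strain diagram with ε_cu = 0.003: ε_t = 0.003 (d − c)/c = 0.003 × (32 − 6.069)/6.069 = 0.0128.
Since ε_t ≥ 0.005, the section is tension-controlled.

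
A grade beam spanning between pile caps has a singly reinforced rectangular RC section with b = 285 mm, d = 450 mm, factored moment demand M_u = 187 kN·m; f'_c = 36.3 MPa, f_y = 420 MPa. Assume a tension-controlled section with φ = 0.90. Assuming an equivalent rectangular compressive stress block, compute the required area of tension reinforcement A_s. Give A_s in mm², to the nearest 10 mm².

M_n = M_u/φ = 187/0.90 = 207.778 kN·m.
With M_n = 0.85 f'_c a b (d − a/2), solve the quadratic for a:
a = d − √(d² − 2M_n/(0.85 f'_c b)) = 450 − √(450² − 2 × 207.778×10⁶/(0.85 × 36.3 × 285)) = 55.99 mm.
A_s = 0.85 f'_c a b / f_y = 0.85 × 36.3 × 55.99 × 285 / 420 = 1172.3 mm².

A_s ≈ 1170 mm²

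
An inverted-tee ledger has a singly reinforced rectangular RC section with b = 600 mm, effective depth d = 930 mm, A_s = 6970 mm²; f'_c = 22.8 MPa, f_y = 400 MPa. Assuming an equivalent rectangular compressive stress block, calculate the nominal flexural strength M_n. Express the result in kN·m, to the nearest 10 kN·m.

M_n ≈ 2260 kN·m

T = A_s f_y = 6970 × 400 = 2788000 N = 2788 kN.
From C = T: a = T/(0.85 f'_c b) = 2788000/(0.85 × 22.8 × 600) = 239.77 mm.
M_n = T(d − a/2) = 2788 kN × (930 − 119.885) mm = 2258.60 kN·m.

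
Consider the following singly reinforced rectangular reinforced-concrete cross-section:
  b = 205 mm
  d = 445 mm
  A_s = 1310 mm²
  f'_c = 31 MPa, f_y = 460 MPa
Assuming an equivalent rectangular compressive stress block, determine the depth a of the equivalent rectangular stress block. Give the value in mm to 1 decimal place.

T = A_s f_y = 1310 × 460 = 602600 N = 602.6 kN.
Setting C = 0.85 f'_c a b equal to T: a = 602600/(0.85 × 31 × 205) = 111.6 mm.

a ≈ 111.6 mm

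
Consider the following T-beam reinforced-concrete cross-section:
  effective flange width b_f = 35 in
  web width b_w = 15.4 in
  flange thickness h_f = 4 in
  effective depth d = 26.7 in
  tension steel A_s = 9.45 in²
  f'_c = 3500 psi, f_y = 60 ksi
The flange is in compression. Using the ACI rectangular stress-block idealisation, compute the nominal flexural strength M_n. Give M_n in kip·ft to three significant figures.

M_n ≈ 1120 kip·ft

Tension: T = A_s f_y = 9.45 × 60 = 567 kips.
Try a within the flange: a = T/(0.85 f'_c b_f) = 567/(0.85 × 3.5 × 35) = 5.445 in.
a = 5.445 > h_f = 4 in: the block extends into the web. Split into flange-overhang and web parts.
C_f = 0.85 f'_c (b_f − b_w) h_f = 0.85 × 3.5 × (35 − 15.4) × 4 = 233.2 kips.
Remaining web compression depth: a_w = (T − C_f)/(0.85 f'_c b_w) = (567 − 233.2)/(0.85 × 3.5 × 15.4) = 7.286 in.
M_n = C_f(d − h_f/2) + (T − C_f)(d − a_w/2) = 233.2 × (26.7 − 2) + 333.8 × (26.7 − 3.643) = 5760.0 + 7696.4 = 13456.4 kip·in.
M_n = 13456.4/12 = 1121.37 kip·ft.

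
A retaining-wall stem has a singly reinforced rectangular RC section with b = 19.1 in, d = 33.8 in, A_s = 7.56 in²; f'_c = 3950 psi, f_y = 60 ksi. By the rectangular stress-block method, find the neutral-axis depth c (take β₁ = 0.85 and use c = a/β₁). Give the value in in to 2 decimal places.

c ≈ 8.32 in

T = A_s f_y = 7.56 × 60 = 453.6 kips.
a = T/(0.85 f'_c b) = 453.6/(0.85 × 3.95 × 19.1) = 7.0733 in.
With β₁ = 0.85, c = a/β₁ = 7.0733/0.85 = 8.32 in.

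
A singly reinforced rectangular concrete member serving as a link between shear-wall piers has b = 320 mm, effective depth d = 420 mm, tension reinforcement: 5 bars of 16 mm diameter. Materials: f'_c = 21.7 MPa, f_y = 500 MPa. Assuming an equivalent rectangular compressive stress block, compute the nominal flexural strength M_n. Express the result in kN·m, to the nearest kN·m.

M_n ≈ 190 kN·m

A_s = 5 × 201 = 1005 mm².
T = A_s f_y = 1005 × 500 = 502500 N = 502.5 kN.
From C = T: a = T/(0.85 f'_c b) = 502500/(0.85 × 21.7 × 320) = 85.13 mm.
M_n = T(d − a/2) = 502.5 kN × (420 − 42.565) mm = 189.66 kN·m.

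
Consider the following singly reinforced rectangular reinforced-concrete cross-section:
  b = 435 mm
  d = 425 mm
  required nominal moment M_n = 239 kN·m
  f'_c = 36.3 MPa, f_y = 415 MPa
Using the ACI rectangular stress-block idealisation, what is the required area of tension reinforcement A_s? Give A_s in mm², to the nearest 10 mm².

With M_n = 0.85 f'_c a b (d − a/2), solve the quadratic for a:
a = d − √(d² − 2M_n/(0.85 f'_c b)) = 425 − √(425² − 2 × 239×10⁶/(0.85 × 36.3 × 435)) = 44.20 mm.
A_s = 0.85 f'_c a b / f_y = 0.85 × 36.3 × 44.20 × 435 / 415 = 1429.5 mm².

A_s ≈ 1430 mm²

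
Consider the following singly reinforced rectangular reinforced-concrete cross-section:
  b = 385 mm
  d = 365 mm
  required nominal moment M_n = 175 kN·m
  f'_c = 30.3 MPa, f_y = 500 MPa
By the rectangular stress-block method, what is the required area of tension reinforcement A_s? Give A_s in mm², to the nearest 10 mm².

With M_n = 0.85 f'_c a b (d − a/2), solve the quadratic for a:
a = d − √(d² − 2M_n/(0.85 f'_c b)) = 365 − √(365² − 2 × 175×10⁶/(0.85 × 30.3 × 385)) = 52.07 mm.
A_s = 0.85 f'_c a b / f_y = 0.85 × 30.3 × 52.07 × 385 / 500 = 1032.6 mm².

A_s ≈ 1030 mm²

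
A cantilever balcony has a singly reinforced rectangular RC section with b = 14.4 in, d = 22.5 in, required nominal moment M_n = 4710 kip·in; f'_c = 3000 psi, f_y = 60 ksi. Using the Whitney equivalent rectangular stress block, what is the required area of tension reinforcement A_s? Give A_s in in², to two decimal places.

A_s ≈ 4.10 in²

From M_n = 0.85 f'_c a b (d − a/2):
a = d − √(d² − 2M_n/(0.85 f'_c b)) = 22.5 − √(22.5² − 2 × 4710/(0.85 × 3 × 14.4)) = 6.698 in.
A_s = 0.85 f'_c a b / f_y = 0.85 × 3 × 6.698 × 14.4 / 60 = 4.099 in².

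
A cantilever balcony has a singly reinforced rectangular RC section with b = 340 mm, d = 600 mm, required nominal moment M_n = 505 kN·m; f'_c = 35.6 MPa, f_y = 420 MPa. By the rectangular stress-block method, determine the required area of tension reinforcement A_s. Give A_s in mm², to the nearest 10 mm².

With M_n = 0.85 f'_c a b (d − a/2), solve the quadratic for a:
a = d − √(d² − 2M_n/(0.85 f'_c b)) = 600 − √(600² − 2 × 505×10⁶/(0.85 × 35.6 × 340)) = 88.31 mm.
A_s = 0.85 f'_c a b / f_y = 0.85 × 35.6 × 88.31 × 340 / 420 = 2163.3 mm².

A_s ≈ 2160 mm²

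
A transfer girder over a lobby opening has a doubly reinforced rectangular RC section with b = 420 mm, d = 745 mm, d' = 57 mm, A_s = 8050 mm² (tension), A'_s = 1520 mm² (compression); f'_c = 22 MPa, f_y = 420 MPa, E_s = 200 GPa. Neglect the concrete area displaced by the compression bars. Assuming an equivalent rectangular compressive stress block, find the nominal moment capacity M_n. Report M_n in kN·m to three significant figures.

Assume both tension and compression steel yield.
Net tension couple steel: A_s − A'_s = 6530 mm².
a = (A_s − A'_s) f_y / (0.85 f'_c b) = 2742600/(0.85 × 22 × 420) = 349.20 mm.
c = a/β₁ = 349.20/0.85 = 410.82 mm; ε'_s = 0.003(c − d')/c = 0.0026 ≥ f_y/E_s = 0.0021, so compression steel does yield.
M_n = (A_s − A'_s) f_y (d − a/2) + A'_s f_y (d − d') = [2742600 × (745 − 174.6) + 638400 × (745 − 57)] × 10⁻⁶ = 1564.38 + 439.22 = 2003.60 kN·m.

M_n ≈ 2000 kN·m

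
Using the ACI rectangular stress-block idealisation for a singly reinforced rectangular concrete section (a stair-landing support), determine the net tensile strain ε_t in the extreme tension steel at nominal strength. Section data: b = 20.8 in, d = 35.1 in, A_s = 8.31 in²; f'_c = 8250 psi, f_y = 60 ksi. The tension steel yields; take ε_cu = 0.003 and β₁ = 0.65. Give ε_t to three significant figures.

a = A_s f_y/(0.85 f'_c b) = 3.418 in.
β₁ = 0.65, so c = a/β₁ = 3.418/0.65 = 5.258 in.
From the linear strain diagram with ε_cu = 0.003: ε_t = 0.003 (d − c)/c = 0.003 × (35.1 − 5.258)/5.258 = 0.0170.
Since ε_t ≥ 0.005, the section is tension-controlled.

ε_t ≈ 0.0170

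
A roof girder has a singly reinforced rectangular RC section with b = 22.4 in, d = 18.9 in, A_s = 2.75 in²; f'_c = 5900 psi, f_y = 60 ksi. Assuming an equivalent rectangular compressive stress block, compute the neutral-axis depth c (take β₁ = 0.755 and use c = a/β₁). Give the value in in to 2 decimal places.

c ≈ 1.95 in

T = A_s f_y = 2.75 × 60 = 165 kips.
a = T/(0.85 f'_c b) = 165/(0.85 × 5.9 × 22.4) = 1.4688 in.
With β₁ = 0.755, c = a/β₁ = 1.4688/0.755 = 1.95 in.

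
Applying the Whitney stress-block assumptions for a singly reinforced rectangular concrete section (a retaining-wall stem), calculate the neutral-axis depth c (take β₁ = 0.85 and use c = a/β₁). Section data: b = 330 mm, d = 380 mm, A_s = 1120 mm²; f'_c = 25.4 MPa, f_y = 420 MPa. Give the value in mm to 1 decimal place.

T = A_s f_y = 1120 × 420 = 470400 N = 470.4 kN.
Setting C = 0.85 f'_c a b equal to T: a = 470400/(0.85 × 25.4 × 330) = 66.024 mm.
With β₁ = 0.85, c = a/β₁ = 66.024/0.85 = 77.7 mm.

c ≈ 77.7 mm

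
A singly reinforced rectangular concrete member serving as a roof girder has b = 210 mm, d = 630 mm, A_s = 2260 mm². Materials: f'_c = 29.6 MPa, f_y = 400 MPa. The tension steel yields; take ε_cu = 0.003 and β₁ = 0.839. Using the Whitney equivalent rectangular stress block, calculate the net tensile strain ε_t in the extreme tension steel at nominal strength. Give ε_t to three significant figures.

a = A_s f_y/(0.85 f'_c b) = 171.10 mm.
β₁ = 0.839, so c = a/β₁ = 171.10/0.839 = 203.93 mm.
From the linear strain diagram with ε_cu = 0.003: ε_t = 0.003 (d − c)/c = 0.003 × (630 − 203.93)/203.93 = 0.00627.
Since ε_t ≥ 0.005, the section is tension-controlled.

ε_t ≈ 0.00627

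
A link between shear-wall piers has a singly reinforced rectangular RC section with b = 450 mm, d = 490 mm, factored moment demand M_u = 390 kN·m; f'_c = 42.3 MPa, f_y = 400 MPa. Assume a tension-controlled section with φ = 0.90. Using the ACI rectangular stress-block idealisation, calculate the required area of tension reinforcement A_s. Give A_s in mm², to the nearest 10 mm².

A_s ≈ 2350 mm²

M_n = M_u/φ = 390/0.90 = 433.333 kN·m.
With M_n = 0.85 f'_c a b (d − a/2), solve the quadratic for a:
a = d − √(d² − 2M_n/(0.85 f'_c b)) = 490 − √(490² − 2 × 433.333×10⁶/(0.85 × 42.3 × 450)) = 58.10 mm.
A_s = 0.85 f'_c a b / f_y = 0.85 × 42.3 × 58.10 × 450 / 400 = 2350.1 mm².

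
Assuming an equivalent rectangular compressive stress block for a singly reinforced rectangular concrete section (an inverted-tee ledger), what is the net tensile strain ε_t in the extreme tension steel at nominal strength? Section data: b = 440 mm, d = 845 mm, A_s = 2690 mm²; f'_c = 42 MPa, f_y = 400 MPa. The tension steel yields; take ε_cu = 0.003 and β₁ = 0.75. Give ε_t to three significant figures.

ε_t ≈ 0.0248

a = A_s f_y/(0.85 f'_c b) = 68.50 mm.
β₁ = 0.75, so c = a/β₁ = 68.50/0.75 = 91.33 mm.
From the linear strain diagram with ε_cu = 0.003: ε_t = 0.003 (d − c)/c = 0.003 × (845 − 91.33)/91.33 = 0.0248.
Since ε_t ≥ 0.005, the section is tension-controlled.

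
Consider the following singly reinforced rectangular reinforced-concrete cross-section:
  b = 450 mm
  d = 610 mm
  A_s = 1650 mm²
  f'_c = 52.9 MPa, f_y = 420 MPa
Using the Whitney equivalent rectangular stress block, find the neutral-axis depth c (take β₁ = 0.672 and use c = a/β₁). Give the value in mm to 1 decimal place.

T = A_s f_y = 1650 × 420 = 693000 N = 693 kN.
Setting C = 0.85 f'_c a b equal to T: a = 693000/(0.85 × 52.9 × 450) = 34.249 mm.
With β₁ = 0.672, c = a/β₁ = 34.249/0.672 = 51.0 mm.

c ≈ 51.0 mm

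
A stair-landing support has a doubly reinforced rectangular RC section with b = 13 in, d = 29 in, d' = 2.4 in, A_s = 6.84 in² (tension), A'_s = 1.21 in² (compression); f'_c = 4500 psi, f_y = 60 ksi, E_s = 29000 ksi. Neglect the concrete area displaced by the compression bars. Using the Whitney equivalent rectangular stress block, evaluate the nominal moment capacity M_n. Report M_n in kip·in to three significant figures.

M_n ≈ 10600 kip·in

Assume both steels yield.
a = (A_s − A'_s) f_y/(0.85 f'_c b) = (6.84 − 1.21) × 60/(0.85 × 4.5 × 13) = 6.793 in.
c = a/β₁ = 6.793/0.825 = 8.234 in; ε'_s = 0.003(c − d')/c = 0.0021 ≥ ε_y = 0.0021, so the compression steel yields.
M_n = (A_s − A'_s) f_y (d − a/2) + A'_s f_y (d − d') = 337.8 × (29 − 3.3965) + 72.6 × (29 − 2.4) = 8648.9 + 1931.2 = 10580.1 kip·in.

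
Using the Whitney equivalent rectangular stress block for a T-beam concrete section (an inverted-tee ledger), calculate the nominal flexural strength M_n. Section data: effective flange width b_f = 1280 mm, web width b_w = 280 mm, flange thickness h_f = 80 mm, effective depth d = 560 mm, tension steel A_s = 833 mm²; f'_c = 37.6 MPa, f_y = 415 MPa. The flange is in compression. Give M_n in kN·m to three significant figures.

M_n ≈ 192 kN·m

Tension: T = A_s f_y = 833 × 415 = 345695 N.
Try a within the flange: a = T/(0.85 f'_c b_f) = 345695/(0.85 × 37.6 × 1280) = 8.45 mm.
Since a = 8.45 ≤ h_f = 80 mm, the stress block lies entirely in the flange; analyse as a rectangular beam of width b_f.
M_n = T(d − a/2) = 345695 × (560 − 4.225) = 192.13 × 10⁶ N·mm.
M_n = 192.13 kN·m.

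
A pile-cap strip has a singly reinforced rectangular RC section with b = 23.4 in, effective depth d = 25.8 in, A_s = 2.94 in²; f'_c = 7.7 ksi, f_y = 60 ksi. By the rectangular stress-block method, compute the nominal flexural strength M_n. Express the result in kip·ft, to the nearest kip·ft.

T = A_s f_y = 2.94 × 60 = 176.4 kips.
a = T/(0.85 f'_c b) = 176.4/(0.85 × 7.7 × 23.4) = 1.152 in.
M_n = T(d − a/2) = 176.4 × (25.8 − 0.576) = 4449.5 kip·in = 4449.5/12 = 370.79 kip·ft.

M_n ≈ 371 kip·ft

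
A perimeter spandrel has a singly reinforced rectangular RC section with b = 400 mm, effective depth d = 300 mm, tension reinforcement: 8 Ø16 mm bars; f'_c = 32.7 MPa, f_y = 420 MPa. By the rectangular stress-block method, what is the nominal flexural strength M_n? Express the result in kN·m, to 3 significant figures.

M_n ≈ 182 kN·m

A_s = 8 × 201 = 1608 mm².
T = A_s f_y = 1608 × 420 = 675360 N = 675.36 kN.
From C = T: a = T/(0.85 f'_c b) = 675360/(0.85 × 32.7 × 400) = 60.74 mm.
M_n = T(d − a/2) = 675.36 kN × (300 − 30.37) mm = 182.10 kN·m.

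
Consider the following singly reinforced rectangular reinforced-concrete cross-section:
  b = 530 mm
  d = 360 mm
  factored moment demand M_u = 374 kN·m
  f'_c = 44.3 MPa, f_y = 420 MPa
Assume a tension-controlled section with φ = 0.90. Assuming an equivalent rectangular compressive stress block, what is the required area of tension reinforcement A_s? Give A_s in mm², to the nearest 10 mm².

M_n = M_u/φ = 374/0.90 = 415.556 kN·m.
With M_n = 0.85 f'_c a b (d − a/2), solve the quadratic for a:
a = d − √(d² − 2M_n/(0.85 f'_c b)) = 360 − √(360² − 2 × 415.556×10⁶/(0.85 × 44.3 × 530)) = 63.43 mm.
A_s = 0.85 f'_c a b / f_y = 0.85 × 44.3 × 63.43 × 530 / 420 = 3014.0 mm².

A_s ≈ 3010 mm²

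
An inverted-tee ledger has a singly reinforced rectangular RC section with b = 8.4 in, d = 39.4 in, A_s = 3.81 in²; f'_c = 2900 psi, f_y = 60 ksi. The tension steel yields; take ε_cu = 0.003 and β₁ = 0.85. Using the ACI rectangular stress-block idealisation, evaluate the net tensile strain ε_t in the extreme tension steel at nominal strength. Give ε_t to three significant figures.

a = A_s f_y/(0.85 f'_c b) = 11.040 in.
β₁ = 0.85, so c = a/β₁ = 11.040/0.85 = 12.988 in.
From the linear strain diagram with ε_cu = 0.003: ε_t = 0.003 (d − c)/c = 0.003 × (39.4 − 12.988)/12.988 = 0.00610.
Since ε_t ≥ 0.005, the section is tension-controlled.

ε_t ≈ 0.00610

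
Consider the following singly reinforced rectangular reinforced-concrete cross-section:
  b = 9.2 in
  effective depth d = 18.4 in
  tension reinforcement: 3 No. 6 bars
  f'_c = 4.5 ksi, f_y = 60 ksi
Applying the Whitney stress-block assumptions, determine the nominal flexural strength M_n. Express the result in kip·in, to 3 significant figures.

M_n ≈ 1370 kip·in

A_s = 3 × 0.44 = 1.32 in².
T = A_s f_y = 1.32 × 60 = 79.2 kips.
a = T/(0.85 f'_c b) = 79.2/(0.85 × 4.5 × 9.2) = 2.251 in.
M_n = T(d − a/2) = 79.2 × (18.4 − 1.1255) = 1368.1 kip·in.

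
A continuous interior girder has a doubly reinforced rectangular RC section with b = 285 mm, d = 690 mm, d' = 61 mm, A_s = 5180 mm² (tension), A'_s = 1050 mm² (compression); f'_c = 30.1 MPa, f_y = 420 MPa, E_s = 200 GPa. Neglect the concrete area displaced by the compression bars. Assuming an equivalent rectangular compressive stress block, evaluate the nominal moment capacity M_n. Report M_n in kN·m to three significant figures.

M_n ≈ 1270 kN·m

Assume both tension and compression steel yield.
Net tension couple steel: A_s − A'_s = 4130 mm².
a = (A_s − A'_s) f_y / (0.85 f'_c b) = 1734600/(0.85 × 30.1 × 285) = 237.89 mm.
c = a/β₁ = 237.89/0.835 = 284.90 mm; ε'_s = 0.003(c − d')/c = 0.0024 ≥ f_y/E_s = 0.0021, so compression steel does yield.
M_n = (A_s − A'_s) f_y (d − a/2) + A'_s f_y (d − d') = [1734600 × (690 − 118.945) + 441000 × (690 − 61)] × 10⁻⁶ = 990.55 + 277.39 = 1267.94 kN·m.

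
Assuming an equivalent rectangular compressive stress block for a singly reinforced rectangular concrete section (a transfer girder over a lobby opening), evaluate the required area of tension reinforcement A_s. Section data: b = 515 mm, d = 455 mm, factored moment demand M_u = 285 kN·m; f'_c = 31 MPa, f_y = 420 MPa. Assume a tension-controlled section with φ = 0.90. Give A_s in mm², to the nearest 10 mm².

A_s ≈ 1760 mm²

M_n = M_u/φ = 285/0.90 = 316.667 kN·m.
With M_n = 0.85 f'_c a b (d − a/2), solve the quadratic for a:
a = d − √(d² − 2M_n/(0.85 f'_c b)) = 455 − √(455² − 2 × 316.667×10⁶/(0.85 × 31 × 515)) = 54.56 mm.
A_s = 0.85 f'_c a b / f_y = 0.85 × 31 × 54.56 × 515 / 420 = 1762.8 mm².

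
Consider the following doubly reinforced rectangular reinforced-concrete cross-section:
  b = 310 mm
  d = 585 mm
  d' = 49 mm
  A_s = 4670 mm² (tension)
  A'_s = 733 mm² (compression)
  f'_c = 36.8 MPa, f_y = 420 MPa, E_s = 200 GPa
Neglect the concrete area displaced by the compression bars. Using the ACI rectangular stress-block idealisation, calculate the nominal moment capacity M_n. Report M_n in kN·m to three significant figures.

M_n ≈ 991 kN·m

Assume both tension and compression steel yield.
Net tension couple steel: A_s − A'_s = 3937 mm².
a = (A_s − A'_s) f_y / (0.85 f'_c b) = 1653540/(0.85 × 36.8 × 310) = 170.52 mm.
c = a/β₁ = 170.52/0.787 = 216.67 mm; ε'_s = 0.003(c − d')/c = 0.0023 ≥ f_y/E_s = 0.0021, so compression steel does yield.
M_n = (A_s − A'_s) f_y (d − a/2) + A'_s f_y (d − d') = [1653540 × (585 − 85.26) + 307860 × (585 − 49)] × 10⁻⁶ = 826.34 + 165.01 = 991.35 kN·m.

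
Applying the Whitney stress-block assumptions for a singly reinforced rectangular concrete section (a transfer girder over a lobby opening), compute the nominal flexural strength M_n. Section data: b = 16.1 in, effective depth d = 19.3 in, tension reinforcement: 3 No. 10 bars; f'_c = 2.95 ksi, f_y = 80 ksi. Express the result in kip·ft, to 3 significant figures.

M_n ≈ 394 kip·ft

A_s = 3 × 1.27 = 3.81 in².
T = A_s f_y = 3.81 × 80 = 304.8 kips.
a = T/(0.85 f'_c b) = 304.8/(0.85 × 2.95 × 16.1) = 7.550 in.
M_n = T(d − a/2) = 304.8 × (19.3 − 3.775) = 4732.0 kip·in = 4732.0/12 = 394.33 kip·ft.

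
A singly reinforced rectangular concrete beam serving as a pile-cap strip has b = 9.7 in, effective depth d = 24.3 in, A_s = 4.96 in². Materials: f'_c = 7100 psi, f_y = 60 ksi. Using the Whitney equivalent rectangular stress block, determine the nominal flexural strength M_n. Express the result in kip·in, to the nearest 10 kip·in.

T = A_s f_y = 4.96 × 60 = 297.6 kips.
a = T/(0.85 f'_c b) = 297.6/(0.85 × 7.1 × 9.7) = 5.084 in.
M_n = T(d − a/2) = 297.6 × (24.3 − 2.542) = 6475.2 kip·in.

M_n ≈ 6480 kip·in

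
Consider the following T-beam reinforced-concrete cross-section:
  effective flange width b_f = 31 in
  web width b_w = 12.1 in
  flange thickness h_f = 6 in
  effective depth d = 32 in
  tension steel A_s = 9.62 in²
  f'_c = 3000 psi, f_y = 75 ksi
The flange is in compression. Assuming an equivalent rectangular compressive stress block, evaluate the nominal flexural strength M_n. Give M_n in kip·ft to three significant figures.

M_n ≈ 1600 kip·ft

Tension: T = A_s f_y = 9.62 × 75 = 721.5 kips.
Try a within the flange: a = T/(0.85 f'_c b_f) = 721.5/(0.85 × 3 × 31) = 9.127 in.
a = 9.127 > h_f = 6 in: the block extends into the web. Split into flange-overhang and web parts.
C_f = 0.85 f'_c (b_f − b_w) h_f = 0.85 × 3 × (31 − 12.1) × 6 = 289.2 kips.
Remaining web compression depth: a_w = (T − C_f)/(0.85 f'_c b_w) = (721.5 − 289.2)/(0.85 × 3 × 12.1) = 14.011 in.
M_n = C_f(d − h_f/2) + (T − C_f)(d − a_w/2) = 289.2 × (32 − 3) + 432.3 × (32 − 7.0055) = 8386.8 + 10805.1 = 19191.9 kip·in.
M_n = 19191.9/12 = 1599.33 kip·ft.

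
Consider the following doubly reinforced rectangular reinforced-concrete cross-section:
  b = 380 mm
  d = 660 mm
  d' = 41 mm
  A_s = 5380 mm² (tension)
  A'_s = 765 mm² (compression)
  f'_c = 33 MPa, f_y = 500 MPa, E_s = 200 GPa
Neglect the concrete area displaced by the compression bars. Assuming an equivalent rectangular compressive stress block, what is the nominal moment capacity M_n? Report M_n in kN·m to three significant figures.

M_n ≈ 1510 kN·m

Assume both tension and compression steel yield.
Net tension couple steel: A_s − A'_s = 4615 mm².
a = (A_s − A'_s) f_y / (0.85 f'_c b) = 2307500/(0.85 × 33 × 380) = 216.48 mm.
c = a/β₁ = 216.48/0.814 = 265.95 mm; ε'_s = 0.003(c − d')/c = 0.0025 ≥ f_y/E_s = 0.0025, so compression steel does yield.
M_n = (A_s − A'_s) f_y (d − a/2) + A'_s f_y (d − d') = [2307500 × (660 − 108.24) + 382500 × (660 − 41)] × 10⁻⁶ = 1273.19 + 236.77 = 1509.96 kN·m.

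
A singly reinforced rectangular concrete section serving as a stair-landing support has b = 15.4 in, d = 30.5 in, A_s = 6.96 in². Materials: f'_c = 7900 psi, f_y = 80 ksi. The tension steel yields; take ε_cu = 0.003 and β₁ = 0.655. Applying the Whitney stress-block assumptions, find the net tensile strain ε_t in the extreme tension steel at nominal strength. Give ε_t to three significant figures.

ε_t ≈ 0.00813

a = A_s f_y/(0.85 f'_c b) = 5.384 in.
β₁ = 0.655, so c = a/β₁ = 5.384/0.655 = 8.220 in.
From the linear strain diagram with ε_cu = 0.003: ε_t = 0.003 (d − c)/c = 0.003 × (30.5 − 8.220)/8.220 = 0.00813.
Since ε_t ≥ 0.005, the section is tension-controlled.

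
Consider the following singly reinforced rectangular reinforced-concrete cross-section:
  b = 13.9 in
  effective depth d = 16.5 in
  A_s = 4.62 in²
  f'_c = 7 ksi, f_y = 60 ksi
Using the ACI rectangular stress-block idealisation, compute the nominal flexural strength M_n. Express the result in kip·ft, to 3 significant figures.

T = A_s f_y = 4.62 × 60 = 277.2 kips.
a = T/(0.85 f'_c b) = 277.2/(0.85 × 7 × 13.9) = 3.352 in.
M_n = T(d − a/2) = 277.2 × (16.5 − 1.676) = 4109.2 kip·in = 4109.2/12 = 342.43 kip·ft.

M_n ≈ 342 kip·ft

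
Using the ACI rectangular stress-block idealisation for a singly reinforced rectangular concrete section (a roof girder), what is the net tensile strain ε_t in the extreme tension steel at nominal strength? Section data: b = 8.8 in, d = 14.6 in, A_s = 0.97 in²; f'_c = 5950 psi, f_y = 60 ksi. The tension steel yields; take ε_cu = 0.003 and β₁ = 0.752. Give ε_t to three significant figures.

ε_t ≈ 0.0222

a = A_s f_y/(0.85 f'_c b) = 1.308 in.
β₁ = 0.752, so c = a/β₁ = 1.308/0.752 = 1.739 in.
From the linear strain diagram with ε_cu = 0.003: ε_t = 0.003 (d − c)/c = 0.003 × (14.6 − 1.739)/1.739 = 0.0222.
Since ε_t ≥ 0.005, the section is tension-controlled.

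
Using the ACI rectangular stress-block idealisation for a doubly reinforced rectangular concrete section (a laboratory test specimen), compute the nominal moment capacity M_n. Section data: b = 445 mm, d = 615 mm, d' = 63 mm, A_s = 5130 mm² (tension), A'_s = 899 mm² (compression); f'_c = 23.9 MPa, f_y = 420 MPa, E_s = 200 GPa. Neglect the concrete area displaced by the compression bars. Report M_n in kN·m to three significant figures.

Assume both tension and compression steel yield.
Net tension couple steel: A_s − A'_s = 4231 mm².
a = (A_s − A'_s) f_y / (0.85 f'_c b) = 1777020/(0.85 × 23.9 × 445) = 196.57 mm.
c = a/β₁ = 196.57/0.85 = 231.26 mm; ε'_s = 0.003(c − d')/c = 0.0022 ≥ f_y/E_s = 0.0021, so compression steel does yield.
M_n = (A_s − A'_s) f_y (d − a/2) + A'_s f_y (d − d') = [1777020 × (615 − 98.285) + 377580 × (615 − 63)] × 10⁻⁶ = 918.21 + 208.42 = 1126.63 kN·m.

M_n ≈ 1130 kN·m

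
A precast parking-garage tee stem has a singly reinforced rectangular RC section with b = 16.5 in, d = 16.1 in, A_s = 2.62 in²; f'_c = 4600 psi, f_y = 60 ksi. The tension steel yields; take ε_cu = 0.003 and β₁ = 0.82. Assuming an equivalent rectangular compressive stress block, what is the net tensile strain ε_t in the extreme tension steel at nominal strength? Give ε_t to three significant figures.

ε_t ≈ 0.0133

a = A_s f_y/(0.85 f'_c b) = 2.437 in.
β₁ = 0.82, so c = a/β₁ = 2.437/0.82 = 2.972 in.
From the linear strain diagram with ε_cu = 0.003: ε_t = 0.003 (d − c)/c = 0.003 × (16.1 − 2.972)/2.972 = 0.0133.
Since ε_t ≥ 0.005, the section is tension-controlled.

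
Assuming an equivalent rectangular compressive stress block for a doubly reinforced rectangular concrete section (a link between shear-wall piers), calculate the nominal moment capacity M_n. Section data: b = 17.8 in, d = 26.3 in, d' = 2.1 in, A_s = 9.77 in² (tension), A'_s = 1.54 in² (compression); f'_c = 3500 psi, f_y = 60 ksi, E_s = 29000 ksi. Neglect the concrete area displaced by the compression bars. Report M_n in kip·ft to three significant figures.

M_n ≈ 1080 kip·ft

Assume both steels yield.
a = (A_s − A'_s) f_y/(0.85 f'_c b) = (9.77 − 1.54) × 60/(0.85 × 3.5 × 17.8) = 9.325 in.
c = a/β₁ = 9.325/0.85 = 10.971 in; ε'_s = 0.003(c − d')/c = 0.0024 ≥ ε_y = 0.0021, so the compression steel yields.
M_n = (A_s − A'_s) f_y (d − a/2) + A'_s f_y (d − d') = 493.8 × (26.3 − 4.6625) + 92.4 × (26.3 − 2.1) = 10684.6 + 2236.1 = 12920.7 kip·in = 12920.7/12 = 1076.73 kip·ft.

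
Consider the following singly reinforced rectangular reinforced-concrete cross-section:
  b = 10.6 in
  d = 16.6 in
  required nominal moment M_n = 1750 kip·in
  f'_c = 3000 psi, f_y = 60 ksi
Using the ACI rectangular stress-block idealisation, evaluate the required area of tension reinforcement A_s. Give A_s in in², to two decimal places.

A_s ≈ 2.03 in²

From M_n = 0.85 f'_c a b (d − a/2):
a = d − √(d² − 2M_n/(0.85 f'_c b)) = 16.6 − √(16.6² − 2 × 1750/(0.85 × 3 × 10.6)) = 4.514 in.
A_s = 0.85 f'_c a b / f_y = 0.85 × 3 × 4.514 × 10.6 / 60 = 2.034 in².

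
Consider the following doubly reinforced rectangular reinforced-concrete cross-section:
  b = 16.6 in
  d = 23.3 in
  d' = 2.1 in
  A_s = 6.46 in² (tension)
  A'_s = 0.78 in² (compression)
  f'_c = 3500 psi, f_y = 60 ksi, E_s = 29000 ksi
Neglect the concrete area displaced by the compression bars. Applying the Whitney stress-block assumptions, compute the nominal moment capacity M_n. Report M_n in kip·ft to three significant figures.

Assume both steels yield.
a = (A_s − A'_s) f_y/(0.85 f'_c b) = (6.46 − 0.78) × 60/(0.85 × 3.5 × 16.6) = 6.901 in.
c = a/β₁ = 6.901/0.85 = 8.119 in; ε'_s = 0.003(c − d')/c = 0.0022 ≥ ε_y = 0.0021, so the compression steel yields.
M_n = (A_s − A'_s) f_y (d − a/2) + A'_s f_y (d − d') = 340.8 × (23.3 − 3.4505) + 46.8 × (23.3 − 2.1) = 6764.7 + 992.2 = 7756.9 kip·in = 7756.9/12 = 646.41 kip·ft.

M_n ≈ 646 kip·ft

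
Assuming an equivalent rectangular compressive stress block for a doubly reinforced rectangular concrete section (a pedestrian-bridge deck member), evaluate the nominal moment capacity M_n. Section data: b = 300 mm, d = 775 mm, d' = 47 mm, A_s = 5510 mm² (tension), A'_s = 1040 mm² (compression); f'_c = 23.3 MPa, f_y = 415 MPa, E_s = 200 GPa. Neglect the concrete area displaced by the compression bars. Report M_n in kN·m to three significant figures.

M_n ≈ 1460 kN·m

Assume both tension and compression steel yield.
Net tension couple steel: A_s − A'_s = 4470 mm².
a = (A_s − A'_s) f_y / (0.85 f'_c b) = 1855050/(0.85 × 23.3 × 300) = 312.22 mm.
c = a/β₁ = 312.22/0.85 = 367.32 mm; ε'_s = 0.003(c − d')/c = 0.0026 ≥ f_y/E_s = 0.0021, so compression steel does yield.
M_n = (A_s − A'_s) f_y (d − a/2) + A'_s f_y (d − d') = [1855050 × (775 − 156.11) + 431600 × (775 − 47)] × 10⁻⁶ = 1148.07 + 314.20 = 1462.27 kN·m.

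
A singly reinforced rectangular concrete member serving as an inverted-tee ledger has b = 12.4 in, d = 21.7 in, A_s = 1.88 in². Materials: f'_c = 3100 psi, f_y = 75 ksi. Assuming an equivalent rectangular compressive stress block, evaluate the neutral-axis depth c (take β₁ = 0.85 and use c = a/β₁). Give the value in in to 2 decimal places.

T = A_s f_y = 1.88 × 75 = 141 kips.
a = T/(0.85 f'_c b) = 141/(0.85 × 3.1 × 12.4) = 4.3154 in.
With β₁ = 0.85, c = a/β₁ = 4.3154/0.85 = 5.08 in.

c ≈ 5.08 in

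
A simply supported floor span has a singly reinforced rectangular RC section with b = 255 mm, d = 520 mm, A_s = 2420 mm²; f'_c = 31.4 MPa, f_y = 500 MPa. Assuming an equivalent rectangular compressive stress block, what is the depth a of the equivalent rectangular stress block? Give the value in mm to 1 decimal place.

T = A_s f_y = 2420 × 500 = 1210000 N = 1210 kN.
Setting C = 0.85 f'_c a b equal to T: a = 1210000/(0.85 × 31.4 × 255) = 177.8 mm.

a ≈ 177.8 mm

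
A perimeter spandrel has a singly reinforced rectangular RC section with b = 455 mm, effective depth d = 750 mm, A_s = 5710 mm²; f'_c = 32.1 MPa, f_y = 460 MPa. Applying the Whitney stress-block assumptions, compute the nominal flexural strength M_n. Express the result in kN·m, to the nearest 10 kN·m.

M_n ≈ 1690 kN·m

T = A_s f_y = 5710 × 460 = 2626600 N = 2626.6 kN.
From C = T: a = T/(0.85 f'_c b) = 2626600/(0.85 × 32.1 × 455) = 211.57 mm.
M_n = T(d − a/2) = 2626.6 kN × (750 − 105.785) mm = 1692.10 kN·m.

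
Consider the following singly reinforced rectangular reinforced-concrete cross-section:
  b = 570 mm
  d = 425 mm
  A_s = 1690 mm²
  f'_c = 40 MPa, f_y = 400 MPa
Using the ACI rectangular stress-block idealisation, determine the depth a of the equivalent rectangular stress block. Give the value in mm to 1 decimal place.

T = A_s f_y = 1690 × 400 = 676000 N = 676 kN.
Setting C = 0.85 f'_c a b equal to T: a = 676000/(0.85 × 40 × 570) = 34.9 mm.

a ≈ 34.9 mm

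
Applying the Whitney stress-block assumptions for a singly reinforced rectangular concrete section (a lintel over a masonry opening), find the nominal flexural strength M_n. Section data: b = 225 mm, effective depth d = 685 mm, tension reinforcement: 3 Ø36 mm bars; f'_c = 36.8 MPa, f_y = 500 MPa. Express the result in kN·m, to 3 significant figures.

M_n ≈ 880 kN·m

A_s = 3 × 1018 = 3054 mm².
T = A_s f_y = 3054 × 500 = 1527000 N = 1527 kN.
From C = T: a = T/(0.85 f'_c b) = 1527000/(0.85 × 36.8 × 225) = 216.97 mm.
M_n = T(d − a/2) = 1527 kN × (685 − 108.485) mm = 880.34 kN·m.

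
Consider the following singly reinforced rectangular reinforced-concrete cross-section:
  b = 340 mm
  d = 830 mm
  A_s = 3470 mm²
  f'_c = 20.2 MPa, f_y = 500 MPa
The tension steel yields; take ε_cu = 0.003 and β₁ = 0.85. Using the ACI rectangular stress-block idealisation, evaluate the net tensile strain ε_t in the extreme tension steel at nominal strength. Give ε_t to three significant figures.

a = A_s f_y/(0.85 f'_c b) = 297.20 mm.
β₁ = 0.85, so c = a/β₁ = 297.20/0.85 = 349.65 mm.
From the linear strain diagram with ε_cu = 0.003: ε_t = 0.003 (d − c)/c = 0.003 × (830 − 349.65)/349.65 = 0.00412.
ε_t is between 0.004 and 0.005 — transition zone.

ε_t ≈ 0.00412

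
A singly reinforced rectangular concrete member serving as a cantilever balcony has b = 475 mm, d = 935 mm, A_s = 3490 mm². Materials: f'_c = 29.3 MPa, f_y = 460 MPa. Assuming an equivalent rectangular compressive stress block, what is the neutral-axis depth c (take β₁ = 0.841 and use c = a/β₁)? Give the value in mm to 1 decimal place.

T = A_s f_y = 3490 × 460 = 1605400 N = 1605.4 kN.
Setting C = 0.85 f'_c a b equal to T: a = 1605400/(0.85 × 29.3 × 475) = 135.707 mm.
With β₁ = 0.841, c = a/β₁ = 135.707/0.841 = 161.4 mm.

c ≈ 161.4 mm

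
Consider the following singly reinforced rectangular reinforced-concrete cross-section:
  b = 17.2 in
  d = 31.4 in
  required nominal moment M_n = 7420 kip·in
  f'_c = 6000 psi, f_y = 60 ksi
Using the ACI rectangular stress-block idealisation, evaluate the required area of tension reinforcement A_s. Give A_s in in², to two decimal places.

A_s ≈ 4.12 in²

From M_n = 0.85 f'_c a b (d − a/2):
a = d − √(d² − 2M_n/(0.85 f'_c b)) = 31.4 − √(31.4² − 2 × 7420/(0.85 × 6 × 17.2)) = 2.821 in.
A_s = 0.85 f'_c a b / f_y = 0.85 × 6 × 2.821 × 17.2 / 60 = 4.124 in².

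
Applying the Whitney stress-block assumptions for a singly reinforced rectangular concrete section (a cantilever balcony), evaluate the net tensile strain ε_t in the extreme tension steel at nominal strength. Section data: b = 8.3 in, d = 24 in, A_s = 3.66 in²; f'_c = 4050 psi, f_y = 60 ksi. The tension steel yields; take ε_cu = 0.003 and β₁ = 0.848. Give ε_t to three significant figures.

ε_t ≈ 0.00494

a = A_s f_y/(0.85 f'_c b) = 7.686 in.
β₁ = 0.848, so c = a/β₁ = 7.686/0.848 = 9.064 in.
From the linear strain diagram with ε_cu = 0.003: ε_t = 0.003 (d − c)/c = 0.003 × (24 − 9.064)/9.064 = 0.00494.
ε_t is between 0.004 and 0.005 — transition zone.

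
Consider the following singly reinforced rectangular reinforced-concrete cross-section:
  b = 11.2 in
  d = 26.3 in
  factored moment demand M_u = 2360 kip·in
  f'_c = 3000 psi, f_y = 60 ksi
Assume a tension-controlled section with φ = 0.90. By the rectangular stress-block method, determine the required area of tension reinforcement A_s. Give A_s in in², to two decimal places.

A_s ≈ 1.79 in²

M_n = M_u/φ = 2360/0.90 = 2622.22 kip·in.
From M_n = 0.85 f'_c a b (d − a/2):
a = d − √(d² − 2M_n/(0.85 f'_c b)) = 26.3 − √(26.3² − 2 × 2622.22/(0.85 × 3 × 11.2)) = 3.760 in.
A_s = 0.85 f'_c a b / f_y = 0.85 × 3 × 3.760 × 11.2 / 60 = 1.790 in².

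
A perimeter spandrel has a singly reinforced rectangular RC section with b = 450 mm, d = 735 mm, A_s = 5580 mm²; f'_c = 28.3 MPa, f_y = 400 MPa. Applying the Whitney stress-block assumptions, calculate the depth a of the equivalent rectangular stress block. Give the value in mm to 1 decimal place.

a ≈ 206.2 mm

T = A_s f_y = 5580 × 400 = 2232000 N = 2232 kN.
Setting C = 0.85 f'_c a b equal to T: a = 2232000/(0.85 × 28.3 × 450) = 206.2 mm.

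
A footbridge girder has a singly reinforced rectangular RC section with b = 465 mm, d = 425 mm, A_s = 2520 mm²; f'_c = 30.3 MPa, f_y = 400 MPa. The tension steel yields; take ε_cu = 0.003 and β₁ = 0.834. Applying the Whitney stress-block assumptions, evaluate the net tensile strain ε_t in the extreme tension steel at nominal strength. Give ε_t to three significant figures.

ε_t ≈ 0.00963

a = A_s f_y/(0.85 f'_c b) = 84.17 mm.
β₁ = 0.834, so c = a/β₁ = 84.17/0.834 = 100.92 mm.
From the linear strain diagram with ε_cu = 0.003: ε_t = 0.003 (d − c)/c = 0.003 × (425 − 100.92)/100.92 = 0.00963.
Since ε_t ≥ 0.005, the section is tension-controlled.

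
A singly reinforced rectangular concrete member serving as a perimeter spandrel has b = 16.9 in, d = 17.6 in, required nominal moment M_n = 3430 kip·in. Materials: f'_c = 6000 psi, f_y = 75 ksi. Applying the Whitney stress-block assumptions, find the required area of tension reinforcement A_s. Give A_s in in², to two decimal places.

A_s ≈ 2.79 in²

From M_n = 0.85 f'_c a b (d − a/2):
a = d − √(d² − 2M_n/(0.85 f'_c b)) = 17.6 − √(17.6² − 2 × 3430/(0.85 × 6 × 16.9)) = 2.429 in.
A_s = 0.85 f'_c a b / f_y = 0.85 × 6 × 2.429 × 16.9 / 75 = 2.791 in².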